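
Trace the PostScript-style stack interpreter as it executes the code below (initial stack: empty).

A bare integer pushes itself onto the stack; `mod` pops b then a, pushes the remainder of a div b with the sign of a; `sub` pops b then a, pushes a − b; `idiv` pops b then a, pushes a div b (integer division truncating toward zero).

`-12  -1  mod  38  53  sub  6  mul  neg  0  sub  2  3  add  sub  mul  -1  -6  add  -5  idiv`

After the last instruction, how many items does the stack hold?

-12   [-12]
-1    [-12, -1]
mod   [0]
38    [0, 38]
53    [0, 38, 53]
sub   [0, -15]
6     [0, -15, 6]
mul   [0, -90]
neg   [0, 90]
0     [0, 90, 0]
sub   [0, 90]
2     [0, 90, 2]
3     [0, 90, 2, 3]
add   [0, 90, 5]
sub   [0, 85]
mul   [0]
-1    [0, -1]
-6    [0, -1, -6]
add   [0, -7]
-5    [0, -7, -5]
idiv  [0, 1]

2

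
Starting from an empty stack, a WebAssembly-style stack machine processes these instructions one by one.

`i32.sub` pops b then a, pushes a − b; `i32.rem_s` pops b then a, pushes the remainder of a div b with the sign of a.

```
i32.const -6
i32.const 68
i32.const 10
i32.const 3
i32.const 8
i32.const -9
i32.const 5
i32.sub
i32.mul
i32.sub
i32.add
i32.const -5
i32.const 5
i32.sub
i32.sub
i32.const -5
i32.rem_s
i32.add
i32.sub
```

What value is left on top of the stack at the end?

-74

i32.const -6 → [-6]
i32.const 68 → [-6, 68]
i32.const 10 → [-6, 68, 10]
i32.const 3  → [-6, 68, 10, 3]
i32.const 8  → [-6, 68, 10, 3, 8]
i32.const -9 → [-6, 68, 10, 3, 8, -9]
i32.const 5  → [-6, 68, 10, 3, 8, -9, 5]
i32.sub      → [-6, 68, 10, 3, 8, -14]
i32.mul      → [-6, 68, 10, 3, -112]
i32.sub      → [-6, 68, 10, 115]
i32.add      → [-6, 68, 125]
i32.const -5 → [-6, 68, 125, -5]
i32.const 5  → [-6, 68, 125, -5, 5]
i32.sub      → [-6, 68, 125, -10]
i32.sub      → [-6, 68, 135]
i32.const -5 → [-6, 68, 135, -5]
i32.rem_s    → [-6, 68, 0]
i32.add      → [-6, 68]
i32.sub      → [-74]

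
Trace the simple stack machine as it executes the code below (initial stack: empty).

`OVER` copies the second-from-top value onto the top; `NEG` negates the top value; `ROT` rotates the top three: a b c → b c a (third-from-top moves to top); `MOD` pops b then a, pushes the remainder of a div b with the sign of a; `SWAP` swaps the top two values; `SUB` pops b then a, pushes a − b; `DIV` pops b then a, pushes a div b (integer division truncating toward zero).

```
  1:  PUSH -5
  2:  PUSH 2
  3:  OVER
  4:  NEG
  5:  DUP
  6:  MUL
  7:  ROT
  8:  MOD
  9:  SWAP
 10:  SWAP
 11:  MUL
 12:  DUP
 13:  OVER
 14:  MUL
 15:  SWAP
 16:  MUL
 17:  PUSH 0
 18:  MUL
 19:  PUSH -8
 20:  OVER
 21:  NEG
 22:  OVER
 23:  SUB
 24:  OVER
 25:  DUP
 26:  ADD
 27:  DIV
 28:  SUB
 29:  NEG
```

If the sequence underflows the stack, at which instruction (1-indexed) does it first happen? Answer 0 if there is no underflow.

0

PUSH -5 -> [-5]
PUSH 2  -> [-5, 2]
OVER    -> [-5, 2, -5]
NEG     -> [-5, 2, 5]
DUP     -> [-5, 2, 5, 5]
MUL     -> [-5, 2, 25]
ROT     -> [2, 25, -5]
MOD     -> [2, 0]
SWAP    -> [0, 2]
SWAP    -> [2, 0]
MUL     -> [0]
DUP     -> [0, 0]
OVER    -> [0, 0, 0]
MUL     -> [0, 0]
SWAP    -> [0, 0]
MUL     -> [0]
PUSH 0  -> [0, 0]
MUL     -> [0]
PUSH -8 -> [0, -8]
OVER    -> [0, -8, 0]
NEG     -> [0, -8, 0]
OVER    -> [0, -8, 0, -8]
SUB     -> [0, -8, 8]
OVER    -> [0, -8, 8, -8]
DUP     -> [0, -8, 8, -8, -8]
ADD     -> [0, -8, 8, -16]
DIV     -> [0, -8, 0]
SUB     -> [0, -8]
NEG     -> [0, 8]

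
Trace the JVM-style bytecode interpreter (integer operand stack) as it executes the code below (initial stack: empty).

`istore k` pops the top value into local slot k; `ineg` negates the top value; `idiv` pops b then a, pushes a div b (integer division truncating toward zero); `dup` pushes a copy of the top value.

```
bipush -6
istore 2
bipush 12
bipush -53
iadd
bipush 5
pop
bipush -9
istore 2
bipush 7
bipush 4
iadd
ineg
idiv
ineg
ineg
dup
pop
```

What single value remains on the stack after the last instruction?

bipush -6   [-6]
istore 2    []
bipush 12   [12]
bipush -53  [12, -53]
iadd        [-41]
bipush 5    [-41, 5]
pop         [-41]
bipush -9   [-41, -9]
istore 2    [-41]
bipush 7    [-41, 7]
bipush 4    [-41, 7, 4]
iadd        [-41, 11]
ineg        [-41, -11]
idiv        [3]
ineg        [-3]
ineg        [3]
dup         [3, 3]
pop         [3]

3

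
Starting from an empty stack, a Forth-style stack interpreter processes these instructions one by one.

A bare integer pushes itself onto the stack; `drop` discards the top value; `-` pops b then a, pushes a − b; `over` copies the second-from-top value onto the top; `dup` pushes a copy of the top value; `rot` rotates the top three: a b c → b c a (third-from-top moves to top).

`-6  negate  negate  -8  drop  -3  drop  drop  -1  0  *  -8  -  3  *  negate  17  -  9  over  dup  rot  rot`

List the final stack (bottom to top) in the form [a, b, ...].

-6     : -6
negate : 6
negate : -6
-8     : -6 -8
drop   : -6
-3     : -6 -3
drop   : -6
drop   : (empty)
-1     : -1
0      : -1 0
*      : 0
-8     : 0 -8
-      : 8
3      : 8 3
*      : 24
negate : -24
17     : -24 17
-      : -41
9      : -41 9
over   : -41 9 -41
dup    : -41 9 -41 -41
rot    : -41 -41 -41 9
rot    : -41 -41 9 -41

[-41, -41, 9, -41]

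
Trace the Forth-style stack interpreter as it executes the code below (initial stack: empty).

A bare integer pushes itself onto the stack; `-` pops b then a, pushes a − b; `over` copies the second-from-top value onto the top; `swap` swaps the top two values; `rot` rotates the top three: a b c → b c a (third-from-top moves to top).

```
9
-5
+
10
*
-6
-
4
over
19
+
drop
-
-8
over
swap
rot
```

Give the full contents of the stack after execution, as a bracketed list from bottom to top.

[42, -8, 42]

9    : [9]
-5   : [9, -5]
+    : [4]
10   : [4, 10]
*    : [40]
-6   : [40, -6]
-    : [46]
4    : [46, 4]
over : [46, 4, 46]
19   : [46, 4, 46, 19]
+    : [46, 4, 65]
drop : [46, 4]
-    : [42]
-8   : [42, -8]
over : [42, -8, 42]
swap : [42, 42, -8]
rot  : [42, -8, 42]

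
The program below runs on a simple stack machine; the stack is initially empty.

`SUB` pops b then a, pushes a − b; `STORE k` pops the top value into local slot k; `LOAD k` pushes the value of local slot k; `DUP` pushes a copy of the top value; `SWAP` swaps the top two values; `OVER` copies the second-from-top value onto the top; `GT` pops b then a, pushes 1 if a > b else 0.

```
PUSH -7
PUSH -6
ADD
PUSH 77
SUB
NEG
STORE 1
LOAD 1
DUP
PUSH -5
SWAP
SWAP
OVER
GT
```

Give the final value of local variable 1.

PUSH -7  [-7]
PUSH -6  [-7, -6]
ADD      [-13]
PUSH 77  [-13, 77]
SUB      [-90]
NEG      [90]
STORE 1  []
LOAD 1   [90]
DUP      [90, 90]
PUSH -5  [90, 90, -5]
SWAP     [90, -5, 90]
SWAP     [90, 90, -5]
OVER     [90, 90, -5, 90]
GT       [90, 90, 0]

90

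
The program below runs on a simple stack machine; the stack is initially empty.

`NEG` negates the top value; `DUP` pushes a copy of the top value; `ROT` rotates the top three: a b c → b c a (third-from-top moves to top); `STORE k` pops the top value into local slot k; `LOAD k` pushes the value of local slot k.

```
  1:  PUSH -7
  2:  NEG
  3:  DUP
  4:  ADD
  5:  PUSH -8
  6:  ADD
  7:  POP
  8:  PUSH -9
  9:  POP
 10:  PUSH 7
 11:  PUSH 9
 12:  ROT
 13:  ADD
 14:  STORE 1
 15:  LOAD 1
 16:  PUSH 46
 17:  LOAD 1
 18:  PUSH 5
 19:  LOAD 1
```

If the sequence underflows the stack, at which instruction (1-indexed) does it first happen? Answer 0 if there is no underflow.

12

PUSH -7 → [-7]
NEG     → [7]
DUP     → [7, 7]
ADD     → [14]
PUSH -8 → [14, -8]
ADD     → [6]
POP     → []
PUSH -9 → [-9]
POP     → []
PUSH 7  → [7]
PUSH 9  → [7, 9]
ROT  — needs 3 operands, stack has 2 → underflow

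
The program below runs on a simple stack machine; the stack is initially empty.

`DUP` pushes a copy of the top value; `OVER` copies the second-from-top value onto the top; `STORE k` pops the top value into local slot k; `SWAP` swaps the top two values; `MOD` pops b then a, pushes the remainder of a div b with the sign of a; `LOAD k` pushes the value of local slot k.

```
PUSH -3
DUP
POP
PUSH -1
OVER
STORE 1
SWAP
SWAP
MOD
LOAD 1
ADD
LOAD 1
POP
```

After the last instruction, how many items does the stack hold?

1

PUSH -3 : [-3]
DUP     : [-3, -3]
POP     : [-3]
PUSH -1 : [-3, -1]
OVER    : [-3, -1, -3]
STORE 1 : [-3, -1]
SWAP    : [-1, -3]
SWAP    : [-3, -1]
MOD     : [0]
LOAD 1  : [0, -3]
ADD     : [-3]
LOAD 1  : [-3, -3]
POP     : [-3]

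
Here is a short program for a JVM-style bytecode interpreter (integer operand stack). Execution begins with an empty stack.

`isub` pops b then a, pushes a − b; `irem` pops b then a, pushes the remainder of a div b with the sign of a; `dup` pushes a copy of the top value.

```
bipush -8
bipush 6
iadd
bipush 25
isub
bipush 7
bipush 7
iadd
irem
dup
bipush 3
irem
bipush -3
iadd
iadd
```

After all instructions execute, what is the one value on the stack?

-17

bipush -8 : [-8]
bipush 6  : [-8, 6]
iadd      : [-2]
bipush 25 : [-2, 25]
isub      : [-27]
bipush 7  : [-27, 7]
bipush 7  : [-27, 7, 7]
iadd      : [-27, 14]
irem      : [-13]
dup       : [-13, -13]
bipush 3  : [-13, -13, 3]
irem      : [-13, -1]
bipush -3 : [-13, -1, -3]
iadd      : [-13, -4]
iadd      : [-17]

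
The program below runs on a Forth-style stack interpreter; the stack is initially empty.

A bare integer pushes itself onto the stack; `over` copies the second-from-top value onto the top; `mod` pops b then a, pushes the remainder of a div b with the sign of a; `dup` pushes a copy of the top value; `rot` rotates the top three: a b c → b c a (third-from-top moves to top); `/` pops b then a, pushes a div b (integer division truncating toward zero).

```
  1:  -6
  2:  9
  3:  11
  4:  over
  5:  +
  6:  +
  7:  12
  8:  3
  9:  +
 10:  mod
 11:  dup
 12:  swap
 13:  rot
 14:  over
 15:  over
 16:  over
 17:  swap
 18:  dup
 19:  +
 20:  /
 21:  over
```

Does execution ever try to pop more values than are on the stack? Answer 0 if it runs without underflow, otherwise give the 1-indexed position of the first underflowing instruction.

-6   → [-6]
9    → [-6, 9]
11   → [-6, 9, 11]
over → [-6, 9, 11, 9]
+    → [-6, 9, 20]
+    → [-6, 29]
12   → [-6, 29, 12]
3    → [-6, 29, 12, 3]
+    → [-6, 29, 15]
mod  → [-6, 14]
dup  → [-6, 14, 14]
swap → [-6, 14, 14]
rot  → [14, 14, -6]
over → [14, 14, -6, 14]
over → [14, 14, -6, 14, -6]
over → [14, 14, -6, 14, -6, 14]
swap → [14, 14, -6, 14, 14, -6]
dup  → [14, 14, -6, 14, 14, -6, -6]
+    → [14, 14, -6, 14, 14, -12]
/    → [14, 14, -6, 14, -1]
over → [14, 14, -6, 14, -1, 14]

0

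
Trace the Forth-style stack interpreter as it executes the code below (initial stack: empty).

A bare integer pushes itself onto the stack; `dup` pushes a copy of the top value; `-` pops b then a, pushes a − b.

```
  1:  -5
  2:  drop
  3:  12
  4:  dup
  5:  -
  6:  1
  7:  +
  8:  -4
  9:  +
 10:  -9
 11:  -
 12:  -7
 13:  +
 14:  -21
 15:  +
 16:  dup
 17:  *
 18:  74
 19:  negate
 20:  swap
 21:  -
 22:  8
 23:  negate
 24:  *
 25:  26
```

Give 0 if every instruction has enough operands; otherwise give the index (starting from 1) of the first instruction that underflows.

-5      [-5]
drop    []
12      [12]
dup     [12, 12]
-       [0]
1       [0, 1]
+       [1]
-4      [1, -4]
+       [-3]
-9      [-3, -9]
-       [6]
-7      [6, -7]
+       [-1]
-21     [-1, -21]
+       [-22]
dup     [-22, -22]
*       [484]
74      [484, 74]
negate  [484, -74]
swap    [-74, 484]
-       [-558]
8       [-558, 8]
negate  [-558, -8]
*       [4464]
26      [4464, 26]

0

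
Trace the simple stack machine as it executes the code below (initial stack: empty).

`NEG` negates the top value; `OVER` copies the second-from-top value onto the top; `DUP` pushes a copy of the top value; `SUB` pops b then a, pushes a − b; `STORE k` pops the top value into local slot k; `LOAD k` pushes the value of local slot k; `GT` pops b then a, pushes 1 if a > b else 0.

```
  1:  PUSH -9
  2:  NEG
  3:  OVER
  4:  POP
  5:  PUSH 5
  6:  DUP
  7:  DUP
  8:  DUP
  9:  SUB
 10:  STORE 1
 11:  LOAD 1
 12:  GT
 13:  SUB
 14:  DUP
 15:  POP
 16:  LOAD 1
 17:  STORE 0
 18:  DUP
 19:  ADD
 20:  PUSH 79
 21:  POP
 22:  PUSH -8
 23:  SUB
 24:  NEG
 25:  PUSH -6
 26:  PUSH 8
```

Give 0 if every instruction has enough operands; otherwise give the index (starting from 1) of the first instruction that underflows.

3

PUSH -9 → -9
NEG     → 9
OVER  — needs 2 operands, stack has 1 → underflow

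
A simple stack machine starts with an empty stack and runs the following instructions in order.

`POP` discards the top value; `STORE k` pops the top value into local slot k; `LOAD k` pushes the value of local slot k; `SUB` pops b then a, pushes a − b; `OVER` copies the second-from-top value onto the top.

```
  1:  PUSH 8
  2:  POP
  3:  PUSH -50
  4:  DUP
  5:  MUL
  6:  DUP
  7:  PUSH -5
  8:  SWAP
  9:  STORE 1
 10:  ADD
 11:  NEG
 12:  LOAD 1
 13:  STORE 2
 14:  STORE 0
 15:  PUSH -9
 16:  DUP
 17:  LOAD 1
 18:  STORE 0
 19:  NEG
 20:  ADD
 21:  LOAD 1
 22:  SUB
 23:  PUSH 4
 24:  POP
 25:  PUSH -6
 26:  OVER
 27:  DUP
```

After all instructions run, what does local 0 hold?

2500

PUSH 8   -> 8
POP      -> (empty)
PUSH -50 -> -50
DUP      -> -50 -50
MUL      -> 2500
DUP      -> 2500 2500
PUSH -5  -> 2500 2500 -5
SWAP     -> 2500 -5 2500
STORE 1  -> 2500 -5
ADD      -> 2495
NEG      -> -2495
LOAD 1   -> -2495 2500
STORE 2  -> -2495
STORE 0  -> (empty)
PUSH -9  -> -9
DUP      -> -9 -9
LOAD 1   -> -9 -9 2500
STORE 0  -> -9 -9
NEG      -> -9 9
ADD      -> 0
LOAD 1   -> 0 2500
SUB      -> -2500
PUSH 4   -> -2500 4
POP      -> -2500
PUSH -6  -> -2500 -6
OVER     -> -2500 -6 -2500
DUP      -> -2500 -6 -2500 -2500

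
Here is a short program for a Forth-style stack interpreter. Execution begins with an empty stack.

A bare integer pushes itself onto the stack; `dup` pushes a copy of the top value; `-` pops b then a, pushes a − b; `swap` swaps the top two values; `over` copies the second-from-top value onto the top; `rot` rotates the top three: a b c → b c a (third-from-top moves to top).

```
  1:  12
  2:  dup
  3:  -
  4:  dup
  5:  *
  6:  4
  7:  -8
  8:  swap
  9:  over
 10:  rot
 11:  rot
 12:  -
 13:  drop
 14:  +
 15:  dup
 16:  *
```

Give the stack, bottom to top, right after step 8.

12   → [12]
dup  → [12, 12]
-    → [0]
dup  → [0, 0]
*    → [0]
4    → [0, 4]
-8   → [0, 4, -8]
swap → [0, -8, 4]

[0, -8, 4]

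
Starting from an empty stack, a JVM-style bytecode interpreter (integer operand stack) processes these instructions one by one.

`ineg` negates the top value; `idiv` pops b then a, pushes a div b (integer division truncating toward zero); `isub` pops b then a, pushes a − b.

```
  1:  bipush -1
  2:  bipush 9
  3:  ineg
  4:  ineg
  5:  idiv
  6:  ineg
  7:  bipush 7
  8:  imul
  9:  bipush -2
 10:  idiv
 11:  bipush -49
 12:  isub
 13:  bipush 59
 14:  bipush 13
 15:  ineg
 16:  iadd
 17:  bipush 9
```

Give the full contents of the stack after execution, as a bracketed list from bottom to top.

bipush -1  -> -1
bipush 9   -> -1 9
ineg       -> -1 -9
ineg       -> -1 9
idiv       -> 0
ineg       -> 0
bipush 7   -> 0 7
imul       -> 0
bipush -2  -> 0 -2
idiv       -> 0
bipush -49 -> 0 -49
isub       -> 49
bipush 59  -> 49 59
bipush 13  -> 49 59 13
ineg       -> 49 59 -13
iadd       -> 49 46
bipush 9   -> 49 46 9

[49, 46, 9]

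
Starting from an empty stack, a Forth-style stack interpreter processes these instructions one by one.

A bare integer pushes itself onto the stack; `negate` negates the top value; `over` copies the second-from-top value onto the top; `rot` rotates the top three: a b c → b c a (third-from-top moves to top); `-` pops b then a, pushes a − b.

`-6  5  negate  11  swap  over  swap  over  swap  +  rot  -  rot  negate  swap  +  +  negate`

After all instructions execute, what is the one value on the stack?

-6     → -6
5      → -6 5
negate → -6 -5
11     → -6 -5 11
swap   → -6 11 -5
over   → -6 11 -5 11
swap   → -6 11 11 -5
over   → -6 11 11 -5 11
swap   → -6 11 11 11 -5
+      → -6 11 11 6
rot    → -6 11 6 11
-      → -6 11 -5
rot    → 11 -5 -6
negate → 11 -5 6
swap   → 11 6 -5
+      → 11 1
+      → 12
negate → -12

-12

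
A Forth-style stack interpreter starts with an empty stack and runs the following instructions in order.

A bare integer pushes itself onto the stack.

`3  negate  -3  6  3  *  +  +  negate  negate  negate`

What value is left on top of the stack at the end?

3      -> 3
negate -> -3
-3     -> -3 -3
6      -> -3 -3 6
3      -> -3 -3 6 3
*      -> -3 -3 18
+      -> -3 15
+      -> 12
negate -> -12
negate -> 12
negate -> -12

-12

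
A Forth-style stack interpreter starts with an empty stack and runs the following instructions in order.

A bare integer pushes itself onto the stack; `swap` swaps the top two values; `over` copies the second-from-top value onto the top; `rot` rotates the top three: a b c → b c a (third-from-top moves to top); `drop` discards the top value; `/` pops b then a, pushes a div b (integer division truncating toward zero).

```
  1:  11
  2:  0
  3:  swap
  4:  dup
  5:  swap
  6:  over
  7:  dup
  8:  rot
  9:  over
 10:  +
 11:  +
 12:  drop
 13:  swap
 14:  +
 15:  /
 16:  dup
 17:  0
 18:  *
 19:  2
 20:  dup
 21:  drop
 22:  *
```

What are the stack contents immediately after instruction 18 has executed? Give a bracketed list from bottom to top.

[0, 0]

11    [11]
0     [11, 0]
swap  [0, 11]
dup   [0, 11, 11]
swap  [0, 11, 11]
over  [0, 11, 11, 11]
dup   [0, 11, 11, 11, 11]
rot   [0, 11, 11, 11, 11]
over  [0, 11, 11, 11, 11, 11]
+     [0, 11, 11, 11, 22]
+     [0, 11, 11, 33]
drop  [0, 11, 11]
swap  [0, 11, 11]
+     [0, 22]
/     [0]
dup   [0, 0]
0     [0, 0, 0]
*     [0, 0]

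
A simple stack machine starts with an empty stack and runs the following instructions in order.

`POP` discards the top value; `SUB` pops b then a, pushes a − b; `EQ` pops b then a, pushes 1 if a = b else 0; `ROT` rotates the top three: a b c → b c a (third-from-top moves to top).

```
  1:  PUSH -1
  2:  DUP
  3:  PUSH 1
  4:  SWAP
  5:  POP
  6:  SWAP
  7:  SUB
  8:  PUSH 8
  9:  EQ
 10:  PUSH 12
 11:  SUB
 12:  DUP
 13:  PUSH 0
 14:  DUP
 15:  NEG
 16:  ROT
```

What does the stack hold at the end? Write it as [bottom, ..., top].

PUSH -1 → -1
DUP     → -1 -1
PUSH 1  → -1 -1 1
SWAP    → -1 1 -1
POP     → -1 1
SWAP    → 1 -1
SUB     → 2
PUSH 8  → 2 8
EQ      → 0
PUSH 12 → 0 12
SUB     → -12
DUP     → -12 -12
PUSH 0  → -12 -12 0
DUP     → -12 -12 0 0
NEG     → -12 -12 0 0
ROT     → -12 0 0 -12

[-12, 0, 0, -12]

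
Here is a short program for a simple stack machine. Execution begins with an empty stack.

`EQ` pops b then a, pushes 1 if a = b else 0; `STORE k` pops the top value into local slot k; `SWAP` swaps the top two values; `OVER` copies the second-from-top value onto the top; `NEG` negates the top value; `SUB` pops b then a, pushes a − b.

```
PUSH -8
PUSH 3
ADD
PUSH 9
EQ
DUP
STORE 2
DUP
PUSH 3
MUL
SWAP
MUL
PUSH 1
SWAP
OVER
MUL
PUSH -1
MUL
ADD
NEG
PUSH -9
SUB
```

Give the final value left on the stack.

8

PUSH -8 -> [-8]
PUSH 3  -> [-8, 3]
ADD     -> [-5]
PUSH 9  -> [-5, 9]
EQ      -> [0]
DUP     -> [0, 0]
STORE 2 -> [0]
DUP     -> [0, 0]
PUSH 3  -> [0, 0, 3]
MUL     -> [0, 0]
SWAP    -> [0, 0]
MUL     -> [0]
PUSH 1  -> [0, 1]
SWAP    -> [1, 0]
OVER    -> [1, 0, 1]
MUL     -> [1, 0]
PUSH -1 -> [1, 0, -1]
MUL     -> [1, 0]
ADD     -> [1]
NEG     -> [-1]
PUSH -9 -> [-1, -9]
SUB     -> [8]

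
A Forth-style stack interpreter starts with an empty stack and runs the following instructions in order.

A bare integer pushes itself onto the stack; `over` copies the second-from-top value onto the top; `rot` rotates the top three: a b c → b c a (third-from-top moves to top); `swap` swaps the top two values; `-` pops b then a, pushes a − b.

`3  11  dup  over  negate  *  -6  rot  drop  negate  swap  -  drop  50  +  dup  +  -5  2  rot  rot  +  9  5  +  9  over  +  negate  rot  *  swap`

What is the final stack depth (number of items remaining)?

3

3      -> [3]
11     -> [3, 11]
dup    -> [3, 11, 11]
over   -> [3, 11, 11, 11]
negate -> [3, 11, 11, -11]
*      -> [3, 11, -121]
-6     -> [3, 11, -121, -6]
rot    -> [3, -121, -6, 11]
drop   -> [3, -121, -6]
negate -> [3, -121, 6]
swap   -> [3, 6, -121]
-      -> [3, 127]
drop   -> [3]
50     -> [3, 50]
+      -> [53]
dup    -> [53, 53]
+      -> [106]
-5     -> [106, -5]
2      -> [106, -5, 2]
rot    -> [-5, 2, 106]
rot    -> [2, 106, -5]
+      -> [2, 101]
9      -> [2, 101, 9]
5      -> [2, 101, 9, 5]
+      -> [2, 101, 14]
9      -> [2, 101, 14, 9]
over   -> [2, 101, 14, 9, 14]
+      -> [2, 101, 14, 23]
negate -> [2, 101, 14, -23]
rot    -> [2, 14, -23, 101]
*      -> [2, 14, -2323]
swap   -> [2, -2323, 14]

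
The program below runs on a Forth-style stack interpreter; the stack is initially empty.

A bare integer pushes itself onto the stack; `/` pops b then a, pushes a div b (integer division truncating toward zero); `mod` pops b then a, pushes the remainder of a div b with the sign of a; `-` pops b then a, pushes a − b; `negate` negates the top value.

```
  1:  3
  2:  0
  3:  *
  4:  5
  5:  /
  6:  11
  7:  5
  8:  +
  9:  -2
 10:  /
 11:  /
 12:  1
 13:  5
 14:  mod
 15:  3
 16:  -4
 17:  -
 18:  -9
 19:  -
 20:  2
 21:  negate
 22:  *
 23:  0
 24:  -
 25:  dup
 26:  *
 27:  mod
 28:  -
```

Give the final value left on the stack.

-1

3      -> 3
0      -> 3 0
*      -> 0
5      -> 0 5
/      -> 0
11     -> 0 11
5      -> 0 11 5
+      -> 0 16
-2     -> 0 16 -2
/      -> 0 -8
/      -> 0
1      -> 0 1
5      -> 0 1 5
mod    -> 0 1
3      -> 0 1 3
-4     -> 0 1 3 -4
-      -> 0 1 7
-9     -> 0 1 7 -9
-      -> 0 1 16
2      -> 0 1 16 2
negate -> 0 1 16 -2
*      -> 0 1 -32
0      -> 0 1 -32 0
-      -> 0 1 -32
dup    -> 0 1 -32 -32
*      -> 0 1 1024
mod    -> 0 1
-      -> -1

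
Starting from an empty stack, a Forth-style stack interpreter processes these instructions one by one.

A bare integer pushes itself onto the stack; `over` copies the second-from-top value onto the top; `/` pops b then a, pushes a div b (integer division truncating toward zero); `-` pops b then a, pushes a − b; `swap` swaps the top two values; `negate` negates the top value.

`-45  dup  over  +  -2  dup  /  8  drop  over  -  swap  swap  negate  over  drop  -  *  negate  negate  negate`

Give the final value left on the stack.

-45    : [-45]
dup    : [-45, -45]
over   : [-45, -45, -45]
+      : [-45, -90]
-2     : [-45, -90, -2]
dup    : [-45, -90, -2, -2]
/      : [-45, -90, 1]
8      : [-45, -90, 1, 8]
drop   : [-45, -90, 1]
over   : [-45, -90, 1, -90]
-      : [-45, -90, 91]
swap   : [-45, 91, -90]
swap   : [-45, -90, 91]
negate : [-45, -90, -91]
over   : [-45, -90, -91, -90]
drop   : [-45, -90, -91]
-      : [-45, 1]
*      : [-45]
negate : [45]
negate : [-45]
negate : [45]

45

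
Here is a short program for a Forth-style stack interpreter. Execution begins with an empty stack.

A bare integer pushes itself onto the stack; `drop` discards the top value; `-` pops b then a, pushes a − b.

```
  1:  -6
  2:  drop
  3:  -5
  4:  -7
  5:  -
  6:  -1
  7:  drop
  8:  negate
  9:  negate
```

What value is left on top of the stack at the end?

-6     : -6
drop   : (empty)
-5     : -5
-7     : -5 -7
-      : 2
-1     : 2 -1
drop   : 2
negate : -2
negate : 2

2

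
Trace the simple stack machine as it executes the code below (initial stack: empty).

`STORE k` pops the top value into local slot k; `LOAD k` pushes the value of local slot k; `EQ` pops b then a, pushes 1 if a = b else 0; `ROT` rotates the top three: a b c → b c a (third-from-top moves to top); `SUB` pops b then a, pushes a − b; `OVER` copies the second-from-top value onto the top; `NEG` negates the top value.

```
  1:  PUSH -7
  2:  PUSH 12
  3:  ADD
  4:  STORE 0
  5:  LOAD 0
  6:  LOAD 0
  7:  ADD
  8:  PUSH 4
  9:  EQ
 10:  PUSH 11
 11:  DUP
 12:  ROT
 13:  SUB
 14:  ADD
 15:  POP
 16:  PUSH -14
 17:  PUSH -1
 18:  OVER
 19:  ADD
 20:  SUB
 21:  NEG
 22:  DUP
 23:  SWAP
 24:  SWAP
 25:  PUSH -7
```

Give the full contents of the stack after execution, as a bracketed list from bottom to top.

[-1, -1, -7]

PUSH -7  : [-7]
PUSH 12  : [-7, 12]
ADD      : [5]
STORE 0  : []
LOAD 0   : [5]
LOAD 0   : [5, 5]
ADD      : [10]
PUSH 4   : [10, 4]
EQ       : [0]
PUSH 11  : [0, 11]
DUP      : [0, 11, 11]
ROT      : [11, 11, 0]
SUB      : [11, 11]
ADD      : [22]
POP      : []
PUSH -14 : [-14]
PUSH -1  : [-14, -1]
OVER     : [-14, -1, -14]
ADD      : [-14, -15]
SUB      : [1]
NEG      : [-1]
DUP      : [-1, -1]
SWAP     : [-1, -1]
SWAP     : [-1, -1]
PUSH -7  : [-1, -1, -7]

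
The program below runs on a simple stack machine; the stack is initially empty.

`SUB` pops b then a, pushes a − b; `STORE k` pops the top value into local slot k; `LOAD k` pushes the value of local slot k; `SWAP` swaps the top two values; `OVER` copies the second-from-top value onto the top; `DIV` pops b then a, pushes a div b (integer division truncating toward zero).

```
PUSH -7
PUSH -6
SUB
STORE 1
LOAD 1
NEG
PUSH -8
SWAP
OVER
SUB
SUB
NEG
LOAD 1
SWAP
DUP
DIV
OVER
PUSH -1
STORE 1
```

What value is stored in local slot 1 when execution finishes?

-1

PUSH -7  -7
PUSH -6  -7 -6
SUB      -1
STORE 1  (empty)
LOAD 1   -1
NEG      1
PUSH -8  1 -8
SWAP     -8 1
OVER     -8 1 -8
SUB      -8 9
SUB      -17
NEG      17
LOAD 1   17 -1
SWAP     -1 17
DUP      -1 17 17
DIV      -1 1
OVER     -1 1 -1
PUSH -1  -1 1 -1 -1
STORE 1  -1 1 -1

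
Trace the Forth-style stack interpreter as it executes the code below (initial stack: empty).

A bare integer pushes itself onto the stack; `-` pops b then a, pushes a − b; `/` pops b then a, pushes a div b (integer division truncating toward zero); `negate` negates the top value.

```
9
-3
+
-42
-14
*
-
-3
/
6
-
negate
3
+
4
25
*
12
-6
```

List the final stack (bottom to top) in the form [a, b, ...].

[-185, 100, 12, -6]

9      -> [9]
-3     -> [9, -3]
+      -> [6]
-42    -> [6, -42]
-14    -> [6, -42, -14]
*      -> [6, 588]
-      -> [-582]
-3     -> [-582, -3]
/      -> [194]
6      -> [194, 6]
-      -> [188]
negate -> [-188]
3      -> [-188, 3]
+      -> [-185]
4      -> [-185, 4]
25     -> [-185, 4, 25]
*      -> [-185, 100]
12     -> [-185, 100, 12]
-6     -> [-185, 100, 12, -6]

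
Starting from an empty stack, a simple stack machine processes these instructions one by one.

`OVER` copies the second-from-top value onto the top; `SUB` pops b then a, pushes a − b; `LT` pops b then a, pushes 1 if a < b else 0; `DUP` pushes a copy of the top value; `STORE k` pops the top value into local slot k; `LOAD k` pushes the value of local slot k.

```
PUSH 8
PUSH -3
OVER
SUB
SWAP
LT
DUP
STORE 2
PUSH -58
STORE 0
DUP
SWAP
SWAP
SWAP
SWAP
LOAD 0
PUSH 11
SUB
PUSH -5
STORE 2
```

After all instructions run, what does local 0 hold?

PUSH 8   → 8
PUSH -3  → 8 -3
OVER     → 8 -3 8
SUB      → 8 -11
SWAP     → -11 8
LT       → 1
DUP      → 1 1
STORE 2  → 1
PUSH -58 → 1 -58
STORE 0  → 1
DUP      → 1 1
SWAP     → 1 1
SWAP     → 1 1
SWAP     → 1 1
SWAP     → 1 1
LOAD 0   → 1 1 -58
PUSH 11  → 1 1 -58 11
SUB      → 1 1 -69
PUSH -5  → 1 1 -69 -5
STORE 2  → 1 1 -69

-58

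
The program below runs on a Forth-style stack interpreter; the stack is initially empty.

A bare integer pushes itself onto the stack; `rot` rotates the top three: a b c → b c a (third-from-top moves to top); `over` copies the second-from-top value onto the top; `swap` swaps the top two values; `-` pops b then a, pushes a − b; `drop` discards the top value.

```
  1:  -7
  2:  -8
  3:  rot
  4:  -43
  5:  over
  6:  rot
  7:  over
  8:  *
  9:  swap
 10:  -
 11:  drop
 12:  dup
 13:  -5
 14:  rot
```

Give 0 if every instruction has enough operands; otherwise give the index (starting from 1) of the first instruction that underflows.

-7 → [-7]
-8 → [-7, -8]
rot  — needs 3 operands, stack has 2 → underflow

3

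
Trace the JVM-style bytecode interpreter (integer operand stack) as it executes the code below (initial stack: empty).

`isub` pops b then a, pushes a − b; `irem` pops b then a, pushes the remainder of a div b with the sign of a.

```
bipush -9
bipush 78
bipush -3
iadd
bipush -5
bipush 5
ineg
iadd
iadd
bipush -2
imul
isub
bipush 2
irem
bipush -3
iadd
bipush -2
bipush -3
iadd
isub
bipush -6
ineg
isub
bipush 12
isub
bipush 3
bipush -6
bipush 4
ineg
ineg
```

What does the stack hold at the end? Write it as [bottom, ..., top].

bipush -9 : [-9]
bipush 78 : [-9, 78]
bipush -3 : [-9, 78, -3]
iadd      : [-9, 75]
bipush -5 : [-9, 75, -5]
bipush 5  : [-9, 75, -5, 5]
ineg      : [-9, 75, -5, -5]
iadd      : [-9, 75, -10]
iadd      : [-9, 65]
bipush -2 : [-9, 65, -2]
imul      : [-9, -130]
isub      : [121]
bipush 2  : [121, 2]
irem      : [1]
bipush -3 : [1, -3]
iadd      : [-2]
bipush -2 : [-2, -2]
bipush -3 : [-2, -2, -3]
iadd      : [-2, -5]
isub      : [3]
bipush -6 : [3, -6]
ineg      : [3, 6]
isub      : [-3]
bipush 12 : [-3, 12]
isub      : [-15]
bipush 3  : [-15, 3]
bipush -6 : [-15, 3, -6]
bipush 4  : [-15, 3, -6, 4]
ineg      : [-15, 3, -6, -4]
ineg      : [-15, 3, -6, 4]

[-15, 3, -6, 4]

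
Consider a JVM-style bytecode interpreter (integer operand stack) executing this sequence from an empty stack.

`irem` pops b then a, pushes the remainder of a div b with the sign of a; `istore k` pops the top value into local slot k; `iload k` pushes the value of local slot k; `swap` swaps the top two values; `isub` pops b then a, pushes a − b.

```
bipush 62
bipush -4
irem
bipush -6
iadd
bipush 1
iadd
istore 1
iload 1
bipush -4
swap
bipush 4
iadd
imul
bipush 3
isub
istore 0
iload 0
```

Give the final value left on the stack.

-7

bipush 62  [62]
bipush -4  [62, -4]
irem       [2]
bipush -6  [2, -6]
iadd       [-4]
bipush 1   [-4, 1]
iadd       [-3]
istore 1   []
iload 1    [-3]
bipush -4  [-3, -4]
swap       [-4, -3]
bipush 4   [-4, -3, 4]
iadd       [-4, 1]
imul       [-4]
bipush 3   [-4, 3]
isub       [-7]
istore 0   []
iload 0    [-7]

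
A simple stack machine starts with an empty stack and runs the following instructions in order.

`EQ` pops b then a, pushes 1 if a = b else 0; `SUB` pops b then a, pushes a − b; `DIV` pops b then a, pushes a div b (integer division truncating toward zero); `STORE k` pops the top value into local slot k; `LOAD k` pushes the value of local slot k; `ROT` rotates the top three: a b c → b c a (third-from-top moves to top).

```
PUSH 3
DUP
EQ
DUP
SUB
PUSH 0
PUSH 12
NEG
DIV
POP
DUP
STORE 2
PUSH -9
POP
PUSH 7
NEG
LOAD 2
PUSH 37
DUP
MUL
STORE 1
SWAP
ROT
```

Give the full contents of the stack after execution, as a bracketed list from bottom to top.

[0, -7, 0]

PUSH 3  → 3
DUP     → 3 3
EQ      → 1
DUP     → 1 1
SUB     → 0
PUSH 0  → 0 0
PUSH 12 → 0 0 12
NEG     → 0 0 -12
DIV     → 0 0
POP     → 0
DUP     → 0 0
STORE 2 → 0
PUSH -9 → 0 -9
POP     → 0
PUSH 7  → 0 7
NEG     → 0 -7
LOAD 2  → 0 -7 0
PUSH 37 → 0 -7 0 37
DUP     → 0 -7 0 37 37
MUL     → 0 -7 0 1369
STORE 1 → 0 -7 0
SWAP    → 0 0 -7
ROT     → 0 -7 0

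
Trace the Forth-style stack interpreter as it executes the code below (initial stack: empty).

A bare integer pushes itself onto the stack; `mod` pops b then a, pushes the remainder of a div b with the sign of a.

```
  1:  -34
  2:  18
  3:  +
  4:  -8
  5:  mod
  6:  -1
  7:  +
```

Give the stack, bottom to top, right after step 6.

[0, -1]

-34 -> -34
18  -> -34 18
+   -> -16
-8  -> -16 -8
mod -> 0
-1  -> 0 -1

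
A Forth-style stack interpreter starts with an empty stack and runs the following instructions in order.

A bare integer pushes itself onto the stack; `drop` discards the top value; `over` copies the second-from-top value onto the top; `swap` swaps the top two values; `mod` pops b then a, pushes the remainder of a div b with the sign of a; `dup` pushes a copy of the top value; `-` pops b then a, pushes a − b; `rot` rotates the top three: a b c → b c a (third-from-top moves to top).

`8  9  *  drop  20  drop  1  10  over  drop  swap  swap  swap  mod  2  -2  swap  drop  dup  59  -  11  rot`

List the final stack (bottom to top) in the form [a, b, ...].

[0, -61, 11, -2]

8    : [8]
9    : [8, 9]
*    : [72]
drop : []
20   : [20]
drop : []
1    : [1]
10   : [1, 10]
over : [1, 10, 1]
drop : [1, 10]
swap : [10, 1]
swap : [1, 10]
swap : [10, 1]
mod  : [0]
2    : [0, 2]
-2   : [0, 2, -2]
swap : [0, -2, 2]
drop : [0, -2]
dup  : [0, -2, -2]
59   : [0, -2, -2, 59]
-    : [0, -2, -61]
11   : [0, -2, -61, 11]
rot  : [0, -61, 11, -2]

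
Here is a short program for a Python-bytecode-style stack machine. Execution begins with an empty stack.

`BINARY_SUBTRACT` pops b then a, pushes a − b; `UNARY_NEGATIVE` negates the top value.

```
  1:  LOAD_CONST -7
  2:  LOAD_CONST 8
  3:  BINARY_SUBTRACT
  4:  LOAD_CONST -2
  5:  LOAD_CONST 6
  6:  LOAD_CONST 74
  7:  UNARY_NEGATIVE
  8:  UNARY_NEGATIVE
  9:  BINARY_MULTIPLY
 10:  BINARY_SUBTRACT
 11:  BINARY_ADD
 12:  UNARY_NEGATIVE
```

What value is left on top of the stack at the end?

461

LOAD_CONST -7   → -7
LOAD_CONST 8    → -7 8
BINARY_SUBTRACT → -15
LOAD_CONST -2   → -15 -2
LOAD_CONST 6    → -15 -2 6
LOAD_CONST 74   → -15 -2 6 74
UNARY_NEGATIVE  → -15 -2 6 -74
UNARY_NEGATIVE  → -15 -2 6 74
BINARY_MULTIPLY → -15 -2 444
BINARY_SUBTRACT → -15 -446
BINARY_ADD      → -461
UNARY_NEGATIVE  → 461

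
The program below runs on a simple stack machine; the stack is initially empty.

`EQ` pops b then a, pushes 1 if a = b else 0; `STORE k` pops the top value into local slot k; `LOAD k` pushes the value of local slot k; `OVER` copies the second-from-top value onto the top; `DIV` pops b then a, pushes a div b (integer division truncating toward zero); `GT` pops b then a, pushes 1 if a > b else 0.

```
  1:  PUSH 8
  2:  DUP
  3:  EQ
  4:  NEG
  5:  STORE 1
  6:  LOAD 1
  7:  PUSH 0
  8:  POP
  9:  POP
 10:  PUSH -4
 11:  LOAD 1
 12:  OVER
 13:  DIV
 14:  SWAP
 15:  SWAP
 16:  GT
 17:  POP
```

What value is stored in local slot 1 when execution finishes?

-1

PUSH 8  → [8]
DUP     → [8, 8]
EQ      → [1]
NEG     → [-1]
STORE 1 → []
LOAD 1  → [-1]
PUSH 0  → [-1, 0]
POP     → [-1]
POP     → []
PUSH -4 → [-4]
LOAD 1  → [-4, -1]
OVER    → [-4, -1, -4]
DIV     → [-4, 0]
SWAP    → [0, -4]
SWAP    → [-4, 0]
GT      → [0]
POP     → []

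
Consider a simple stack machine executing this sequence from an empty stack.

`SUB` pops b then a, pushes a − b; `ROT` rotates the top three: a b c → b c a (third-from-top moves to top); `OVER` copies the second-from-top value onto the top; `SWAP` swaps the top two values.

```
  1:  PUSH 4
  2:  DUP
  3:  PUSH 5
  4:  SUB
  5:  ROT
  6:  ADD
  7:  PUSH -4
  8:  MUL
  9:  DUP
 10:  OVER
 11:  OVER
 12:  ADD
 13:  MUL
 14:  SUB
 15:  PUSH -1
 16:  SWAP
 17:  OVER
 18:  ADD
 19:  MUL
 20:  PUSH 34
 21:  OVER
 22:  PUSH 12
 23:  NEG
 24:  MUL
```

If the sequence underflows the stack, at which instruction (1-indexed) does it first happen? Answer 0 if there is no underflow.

PUSH 4  [4]
DUP     [4, 4]
PUSH 5  [4, 4, 5]
SUB     [4, -1]
ROT  — needs 3 operands, stack has 2 → underflow

5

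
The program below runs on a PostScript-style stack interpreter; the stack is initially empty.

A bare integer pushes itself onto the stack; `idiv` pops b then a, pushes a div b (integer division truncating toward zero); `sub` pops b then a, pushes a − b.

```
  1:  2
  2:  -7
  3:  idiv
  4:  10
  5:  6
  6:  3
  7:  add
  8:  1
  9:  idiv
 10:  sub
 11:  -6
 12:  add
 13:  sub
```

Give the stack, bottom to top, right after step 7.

[0, 10, 9]

2    → [2]
-7   → [2, -7]
idiv → [0]
10   → [0, 10]
6    → [0, 10, 6]
3    → [0, 10, 6, 3]
add  → [0, 10, 9]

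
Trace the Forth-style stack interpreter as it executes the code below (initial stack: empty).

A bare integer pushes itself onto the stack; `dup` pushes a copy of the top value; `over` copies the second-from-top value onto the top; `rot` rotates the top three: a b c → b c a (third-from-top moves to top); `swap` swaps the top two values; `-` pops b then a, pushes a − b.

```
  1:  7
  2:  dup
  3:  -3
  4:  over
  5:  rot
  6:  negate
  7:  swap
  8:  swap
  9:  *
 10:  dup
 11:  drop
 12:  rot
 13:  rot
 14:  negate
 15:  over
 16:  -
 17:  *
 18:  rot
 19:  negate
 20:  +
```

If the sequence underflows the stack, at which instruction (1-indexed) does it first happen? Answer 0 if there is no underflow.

18

7       [7]
dup     [7, 7]
-3      [7, 7, -3]
over    [7, 7, -3, 7]
rot     [7, -3, 7, 7]
negate  [7, -3, 7, -7]
swap    [7, -3, -7, 7]
swap    [7, -3, 7, -7]
*       [7, -3, -49]
dup     [7, -3, -49, -49]
drop    [7, -3, -49]
rot     [-3, -49, 7]
rot     [-49, 7, -3]
negate  [-49, 7, 3]
over    [-49, 7, 3, 7]
-       [-49, 7, -4]
*       [-49, -28]
rot  — needs 3 operands, stack has 2 → underflow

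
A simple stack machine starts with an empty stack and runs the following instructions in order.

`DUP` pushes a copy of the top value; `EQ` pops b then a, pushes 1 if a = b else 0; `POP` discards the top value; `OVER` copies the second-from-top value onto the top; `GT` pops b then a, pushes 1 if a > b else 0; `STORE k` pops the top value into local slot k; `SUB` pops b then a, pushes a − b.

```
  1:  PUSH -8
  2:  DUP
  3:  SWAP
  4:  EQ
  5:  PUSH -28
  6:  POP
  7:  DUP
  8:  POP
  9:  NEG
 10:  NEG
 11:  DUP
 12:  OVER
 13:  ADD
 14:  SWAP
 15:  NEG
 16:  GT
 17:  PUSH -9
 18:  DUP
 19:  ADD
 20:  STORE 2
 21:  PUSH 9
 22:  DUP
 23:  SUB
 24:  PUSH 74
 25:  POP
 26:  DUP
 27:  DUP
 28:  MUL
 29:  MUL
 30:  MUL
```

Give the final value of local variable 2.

PUSH -8  : -8
DUP      : -8 -8
SWAP     : -8 -8
EQ       : 1
PUSH -28 : 1 -28
POP      : 1
DUP      : 1 1
POP      : 1
NEG      : -1
NEG      : 1
DUP      : 1 1
OVER     : 1 1 1
ADD      : 1 2
SWAP     : 2 1
NEG      : 2 -1
GT       : 1
PUSH -9  : 1 -9
DUP      : 1 -9 -9
ADD      : 1 -18
STORE 2  : 1
PUSH 9   : 1 9
DUP      : 1 9 9
SUB      : 1 0
PUSH 74  : 1 0 74
POP      : 1 0
DUP      : 1 0 0
DUP      : 1 0 0 0
MUL      : 1 0 0
MUL      : 1 0
MUL      : 0

-18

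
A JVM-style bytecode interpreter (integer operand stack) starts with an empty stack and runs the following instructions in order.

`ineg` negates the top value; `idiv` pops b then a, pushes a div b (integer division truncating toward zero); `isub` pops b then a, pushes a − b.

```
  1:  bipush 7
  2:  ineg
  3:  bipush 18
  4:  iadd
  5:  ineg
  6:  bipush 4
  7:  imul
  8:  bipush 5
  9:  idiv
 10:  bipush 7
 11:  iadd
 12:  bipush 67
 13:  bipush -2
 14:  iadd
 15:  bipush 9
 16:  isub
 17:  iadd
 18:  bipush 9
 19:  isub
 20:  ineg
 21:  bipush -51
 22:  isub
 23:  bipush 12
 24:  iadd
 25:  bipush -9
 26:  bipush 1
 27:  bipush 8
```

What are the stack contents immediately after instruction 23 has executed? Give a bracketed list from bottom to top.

bipush 7    [7]
ineg        [-7]
bipush 18   [-7, 18]
iadd        [11]
ineg        [-11]
bipush 4    [-11, 4]
imul        [-44]
bipush 5    [-44, 5]
idiv        [-8]
bipush 7    [-8, 7]
iadd        [-1]
bipush 67   [-1, 67]
bipush -2   [-1, 67, -2]
iadd        [-1, 65]
bipush 9    [-1, 65, 9]
isub        [-1, 56]
iadd        [55]
bipush 9    [55, 9]
isub        [46]
ineg        [-46]
bipush -51  [-46, -51]
isub        [5]
bipush 12   [5, 12]

[5, 12]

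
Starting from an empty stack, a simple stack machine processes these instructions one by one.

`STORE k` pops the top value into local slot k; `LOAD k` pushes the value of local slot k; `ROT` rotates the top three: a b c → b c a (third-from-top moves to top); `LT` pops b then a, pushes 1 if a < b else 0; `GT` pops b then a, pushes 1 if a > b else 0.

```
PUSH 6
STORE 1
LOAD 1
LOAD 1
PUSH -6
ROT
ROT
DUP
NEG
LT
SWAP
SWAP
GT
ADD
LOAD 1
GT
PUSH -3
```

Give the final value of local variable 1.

PUSH 6   [6]
STORE 1  []
LOAD 1   [6]
LOAD 1   [6, 6]
PUSH -6  [6, 6, -6]
ROT      [6, -6, 6]
ROT      [-6, 6, 6]
DUP      [-6, 6, 6, 6]
NEG      [-6, 6, 6, -6]
LT       [-6, 6, 0]
SWAP     [-6, 0, 6]
SWAP     [-6, 6, 0]
GT       [-6, 1]
ADD      [-5]
LOAD 1   [-5, 6]
GT       [0]
PUSH -3  [0, -3]

6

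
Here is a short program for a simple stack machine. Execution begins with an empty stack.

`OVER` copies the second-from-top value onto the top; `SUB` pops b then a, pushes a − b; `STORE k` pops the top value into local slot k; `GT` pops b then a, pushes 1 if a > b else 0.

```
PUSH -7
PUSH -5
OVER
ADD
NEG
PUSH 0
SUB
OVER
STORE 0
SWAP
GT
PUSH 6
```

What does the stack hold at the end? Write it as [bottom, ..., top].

PUSH -7  -7
PUSH -5  -7 -5
OVER     -7 -5 -7
ADD      -7 -12
NEG      -7 12
PUSH 0   -7 12 0
SUB      -7 12
OVER     -7 12 -7
STORE 0  -7 12
SWAP     12 -7
GT       1
PUSH 6   1 6

[1, 6]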